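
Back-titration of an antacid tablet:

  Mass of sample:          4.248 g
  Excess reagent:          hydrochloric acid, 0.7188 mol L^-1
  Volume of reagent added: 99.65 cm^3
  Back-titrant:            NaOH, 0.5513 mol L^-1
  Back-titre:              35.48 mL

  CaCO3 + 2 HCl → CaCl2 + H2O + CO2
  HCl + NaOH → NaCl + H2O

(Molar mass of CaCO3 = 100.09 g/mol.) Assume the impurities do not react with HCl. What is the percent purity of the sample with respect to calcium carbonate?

61.34 %

n(HCl) added = 0.09965 × 0.7188 = 0.07163 mol
n(NaOH) used in back-titration = 0.03548 × 0.5513 = 0.01956 mol
n(HCl) left over = 0.01956 mol (1:1 ratio)
n(HCl) consumed by analyte = 0.07163 − 0.01956 = 0.05207 mol
From the 1:2 ratio, n(CaCO3) = 1/2 × 0.05207 = 0.02603 mol
mass of CaCO3 = 0.02603 × 100.09 = 2.606 g
% CaCO3 = 2.606 / 4.248 × 100 = 61.34 %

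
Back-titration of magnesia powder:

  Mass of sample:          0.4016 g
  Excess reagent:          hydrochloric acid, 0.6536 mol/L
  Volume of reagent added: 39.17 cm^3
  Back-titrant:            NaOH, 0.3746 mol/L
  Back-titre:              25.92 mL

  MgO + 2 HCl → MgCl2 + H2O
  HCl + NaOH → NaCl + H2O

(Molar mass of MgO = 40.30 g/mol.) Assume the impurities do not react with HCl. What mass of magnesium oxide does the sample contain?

0.3202 g

n(HCl) added = 0.03917 × 0.6536 = 0.02560 mol
n(NaOH) used in back-titration = 0.02592 × 0.3746 = 9.710 × 10^-3 mol
n(HCl) left over = 9.710 × 10^-3 mol (1:1 ratio)
n(HCl) consumed by analyte = 0.02560 − 9.710 × 10^-3 = 0.01589 mol
From the 1:2 ratio, n(MgO) = 1/2 × 0.01589 = 7.946 × 10^-3 mol
mass of MgO = 7.946 × 10^-3 × 40.30 = 0.3202 g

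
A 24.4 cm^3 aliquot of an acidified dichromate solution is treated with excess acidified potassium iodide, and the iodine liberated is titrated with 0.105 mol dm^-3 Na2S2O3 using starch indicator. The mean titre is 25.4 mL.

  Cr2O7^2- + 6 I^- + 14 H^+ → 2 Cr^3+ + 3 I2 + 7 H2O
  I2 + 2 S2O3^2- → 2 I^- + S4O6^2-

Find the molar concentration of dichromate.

0.0182 mol/L

n(S2O3^2-) = 0.0254 × 0.105 = 2.67 × 10^-3 mol
n(I2) = n(S2O3^2-)/2 = 1.33 × 10^-3 mol
From the 1:3 ratio, n(Cr2O7^2-) in the aliquot = 1/3 × 1.33 × 10^-3 = 4.44 × 10^-4 mol
[Cr2O7^2-] = 4.44 × 10^-4 / 0.0244 = 0.0182 mol/L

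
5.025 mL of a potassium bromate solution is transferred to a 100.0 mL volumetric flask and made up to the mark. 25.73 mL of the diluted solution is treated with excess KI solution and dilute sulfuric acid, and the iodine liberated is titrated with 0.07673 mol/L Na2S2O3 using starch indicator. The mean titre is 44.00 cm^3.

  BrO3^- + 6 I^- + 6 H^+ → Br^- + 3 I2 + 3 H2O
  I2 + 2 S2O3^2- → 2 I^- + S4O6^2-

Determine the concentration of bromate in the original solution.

n(S2O3^2-) = 0.04400 × 0.07673 = 3.376 × 10^-3 mol
n(I2) = n(S2O3^2-)/2 = 1.688 × 10^-3 mol
From the 1:3 ratio, n(BrO3^-) in the aliquot = 1/3 × 1.688 × 10^-3 = 5.627 × 10^-4 mol
[BrO3^-]_dilute = 5.627 × 10^-4 / 0.02573 = 0.02187 mol/L
[BrO3^-]_original = 0.02187 × 100.0/5.025 = 0.4352 mol/L

0.4352 mol/L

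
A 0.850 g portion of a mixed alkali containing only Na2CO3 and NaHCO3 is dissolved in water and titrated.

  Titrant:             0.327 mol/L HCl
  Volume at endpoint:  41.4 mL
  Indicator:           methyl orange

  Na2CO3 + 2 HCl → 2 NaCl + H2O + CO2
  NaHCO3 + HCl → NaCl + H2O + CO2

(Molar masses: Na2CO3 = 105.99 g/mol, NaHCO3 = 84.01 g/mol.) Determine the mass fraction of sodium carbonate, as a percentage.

57.8 %

n(HCl) = 0.0414 × 0.327 = 0.0135 mol
Let x = n(Na2CO3), y = n(NaHCO3).
Titrant: 2x + 1y = 0.0135;  mass: 105.99x + 84.01y = 0.850
Solving, x = 4.63 × 10^-3 mol, y = 4.27 × 10^-3 mol
mass of Na2CO3 = 4.63 × 10^-3 × 105.99 = 0.491 g
% Na2CO3 = 0.491 / 0.850 × 100 = 57.8 %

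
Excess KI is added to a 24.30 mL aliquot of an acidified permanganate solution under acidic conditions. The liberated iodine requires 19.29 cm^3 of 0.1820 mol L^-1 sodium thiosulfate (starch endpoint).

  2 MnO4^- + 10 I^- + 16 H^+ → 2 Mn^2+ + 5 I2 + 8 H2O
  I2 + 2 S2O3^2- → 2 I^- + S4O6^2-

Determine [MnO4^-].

n(S2O3^2-) = 0.01929 × 0.1820 = 3.511 × 10^-3 mol
n(I2) = n(S2O3^2-)/2 = 1.755 × 10^-3 mol
From the 2:5 ratio, n(MnO4^-) in the aliquot = 2/5 × 1.755 × 10^-3 = 7.022 × 10^-4 mol
[MnO4^-] = 7.022 × 10^-4 / 0.02430 = 0.02890 mol/L

0.02890 mol/L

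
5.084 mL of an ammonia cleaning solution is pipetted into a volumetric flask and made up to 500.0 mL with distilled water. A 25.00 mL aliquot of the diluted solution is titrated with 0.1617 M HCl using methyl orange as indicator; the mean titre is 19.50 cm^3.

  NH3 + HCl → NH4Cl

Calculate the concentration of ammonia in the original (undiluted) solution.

n(HCl) = 0.01950 × 0.1617 = 3.153 × 10^-3 mol
n(NH3) in the aliquot = 3.153 × 10^-3 mol (1:1 ratio)
[NH3]_dilute = 3.153 × 10^-3 / 0.02500 = 0.1261 mol/L
Dilution factor = 500.0 / 5.084 = 98.35
[NH3]_stock = 0.1261 × 98.35 = 12.40 mol/L

12.40 M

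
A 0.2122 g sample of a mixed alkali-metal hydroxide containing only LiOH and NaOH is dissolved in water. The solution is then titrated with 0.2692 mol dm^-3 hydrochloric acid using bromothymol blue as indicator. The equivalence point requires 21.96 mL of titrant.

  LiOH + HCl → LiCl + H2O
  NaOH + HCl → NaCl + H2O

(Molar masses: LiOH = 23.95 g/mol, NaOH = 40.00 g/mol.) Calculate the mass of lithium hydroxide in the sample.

n(HCl) = 0.02196 × 0.2692 = 5.912 × 10^-3 mol
Let x = n(LiOH), y = n(NaOH).
Titrant: 1x + 1y = 5.912 × 10^-3;  mass: 23.95x + 40.00y = 0.2122
Solving, x = 1.512 × 10^-3 mol, y = 4.400 × 10^-3 mol
mass of LiOH = 1.512 × 10^-3 × 23.95 = 0.03621 g

0.03621 g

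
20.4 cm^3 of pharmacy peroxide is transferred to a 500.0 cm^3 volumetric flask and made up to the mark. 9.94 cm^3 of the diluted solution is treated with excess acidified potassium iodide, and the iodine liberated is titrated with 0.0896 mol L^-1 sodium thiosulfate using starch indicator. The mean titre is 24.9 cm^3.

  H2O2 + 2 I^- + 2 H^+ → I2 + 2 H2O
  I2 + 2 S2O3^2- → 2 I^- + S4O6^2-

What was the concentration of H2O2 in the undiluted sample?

2.75 mol/L

n(S2O3^2-) = 0.0249 × 0.0896 = 2.23 × 10^-3 mol
n(I2) = n(S2O3^2-)/2 = 1.12 × 10^-3 mol
n(H2O2) in the aliquot = 1.12 × 10^-3 mol (1:1 ratio)
[H2O2]_dilute = 1.12 × 10^-3 / 0.00994 = 0.112 mol/L
[H2O2]_original = 0.112 × 500.0/20.4 = 2.75 mol/L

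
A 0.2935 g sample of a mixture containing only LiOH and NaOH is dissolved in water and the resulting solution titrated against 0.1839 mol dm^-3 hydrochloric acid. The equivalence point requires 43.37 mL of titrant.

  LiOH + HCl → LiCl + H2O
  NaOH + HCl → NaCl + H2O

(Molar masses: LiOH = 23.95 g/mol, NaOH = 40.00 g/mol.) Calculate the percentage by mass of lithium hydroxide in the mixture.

12.98 %

n(HCl) = 0.04337 × 0.1839 = 7.976 × 10^-3 mol
Let x = n(LiOH), y = n(NaOH).
Titrant: 1x + 1y = 7.976 × 10^-3;  mass: 23.95x + 40.00y = 0.2935
Solving, x = 1.591 × 10^-3 mol, y = 6.385 × 10^-3 mol
mass of LiOH = 1.591 × 10^-3 × 23.95 = 0.03810 g
% LiOH = 0.03810 / 0.2935 × 100 = 12.98 %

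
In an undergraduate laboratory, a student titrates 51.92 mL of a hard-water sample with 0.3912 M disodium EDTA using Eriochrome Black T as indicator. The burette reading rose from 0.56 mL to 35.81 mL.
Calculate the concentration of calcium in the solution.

0.2656 M

Ca^2+ + EDTA^4- → [Ca(EDTA)]^2-
n(EDTA) = 0.03525 L × 0.3912 mol/L = 0.01379 mol
n(Ca2+) = 0.01379 mol (1:1 mole ratio)
[Ca2+] = 0.01379 mol / 0.05192 L = 0.2656 mol/L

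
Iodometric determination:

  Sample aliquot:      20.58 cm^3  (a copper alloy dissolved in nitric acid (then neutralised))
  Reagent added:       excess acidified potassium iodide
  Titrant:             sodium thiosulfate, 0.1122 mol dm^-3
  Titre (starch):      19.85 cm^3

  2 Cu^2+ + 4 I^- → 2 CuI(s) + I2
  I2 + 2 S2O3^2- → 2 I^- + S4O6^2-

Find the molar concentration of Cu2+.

0.1082 mol/L

n(S2O3^2-) = 0.01985 × 0.1122 = 2.227 × 10^-3 mol
n(I2) = n(S2O3^2-)/2 = 1.114 × 10^-3 mol
From the 2:1 ratio, n(Cu2+) in the aliquot = 2/1 × 1.114 × 10^-3 = 2.227 × 10^-3 mol
[Cu2+] = 2.227 × 10^-3 / 0.02058 = 0.1082 mol/L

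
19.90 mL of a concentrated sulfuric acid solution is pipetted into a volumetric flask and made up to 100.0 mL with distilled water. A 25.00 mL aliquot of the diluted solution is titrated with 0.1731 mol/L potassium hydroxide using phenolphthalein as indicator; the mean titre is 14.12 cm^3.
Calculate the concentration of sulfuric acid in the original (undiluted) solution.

H2SO4 + 2 KOH → K2SO4 + 2 H2O
n(KOH) = 0.01412 × 0.1731 = 2.444 × 10^-3 mol
From the 1:2 ratio, n(H2SO4) in the aliquot = 1/2 × 2.444 × 10^-3 = 1.222 × 10^-3 mol
[H2SO4]_dilute = 1.222 × 10^-3 / 0.02500 = 0.04888 mol/L
Dilution factor = 100.0 / 19.90 = 5.025
[H2SO4]_stock = 0.04888 × 5.025 = 0.2456 mol/L

0.2456 mol/L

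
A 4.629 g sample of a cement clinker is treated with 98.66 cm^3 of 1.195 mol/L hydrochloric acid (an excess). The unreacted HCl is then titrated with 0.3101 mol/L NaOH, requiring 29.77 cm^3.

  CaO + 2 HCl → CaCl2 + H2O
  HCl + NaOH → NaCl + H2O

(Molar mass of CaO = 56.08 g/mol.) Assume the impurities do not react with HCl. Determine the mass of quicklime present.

3.047 g

n(HCl) added = 0.09866 × 1.195 = 0.1179 mol
n(NaOH) used in back-titration = 0.02977 × 0.3101 = 9.232 × 10^-3 mol
n(HCl) left over = 9.232 × 10^-3 mol (1:1 ratio)
n(HCl) consumed by analyte = 0.1179 − 9.232 × 10^-3 = 0.1087 mol
From the 1:2 ratio, n(CaO) = 1/2 × 0.1087 = 0.05433 mol
mass of CaO = 0.05433 × 56.08 = 3.047 g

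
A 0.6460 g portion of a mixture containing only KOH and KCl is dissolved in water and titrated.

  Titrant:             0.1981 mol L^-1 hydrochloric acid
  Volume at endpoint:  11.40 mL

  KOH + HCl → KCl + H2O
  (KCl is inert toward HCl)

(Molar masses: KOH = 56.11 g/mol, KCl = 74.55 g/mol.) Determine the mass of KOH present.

n(HCl) = 0.01140 × 0.1981 = 2.258 × 10^-3 mol
Let x = n(KOH), y = n(KCl).
Titrant: 1x = 2.258 × 10^-3;  mass: 56.11x + 74.55y = 0.6460
Solving, x = 2.258 × 10^-3 mol, y = 6.966 × 10^-3 mol
mass of KOH = 2.258 × 10^-3 × 56.11 = 0.1267 g

0.1267 g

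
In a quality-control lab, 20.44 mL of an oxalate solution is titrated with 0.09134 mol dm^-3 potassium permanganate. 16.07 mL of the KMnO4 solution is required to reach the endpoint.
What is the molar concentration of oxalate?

2 MnO4^- + 5 C2O4^2- + 16 H^+ → 2 Mn^2+ + 10 CO2 + 8 H2O
n(KMnO4) = 0.01607 L × 0.09134 mol/L = 1.468 × 10^-3 mol
From the 5:2 mole ratio, n(C2O4^2-) = 5/2 × 1.468 × 10^-3 = 3.670 × 10^-3 mol
[C2O4^2-] = 3.670 × 10^-3 mol / 0.02044 L = 0.1795 mol/L

0.1795 mol/L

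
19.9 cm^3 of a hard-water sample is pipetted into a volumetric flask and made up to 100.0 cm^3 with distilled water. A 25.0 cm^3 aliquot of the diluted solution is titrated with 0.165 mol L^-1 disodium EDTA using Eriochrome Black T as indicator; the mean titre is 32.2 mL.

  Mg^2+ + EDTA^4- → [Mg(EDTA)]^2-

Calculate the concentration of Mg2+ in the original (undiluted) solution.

1.07 mol/L

n(EDTA) = 0.0322 × 0.165 = 5.31 × 10^-3 mol
n(Mg2+) in the aliquot = 5.31 × 10^-3 mol (1:1 ratio)
[Mg2+]_dilute = 5.31 × 10^-3 / 0.0250 = 0.213 mol/L
Dilution factor = 100.0 / 19.9 = 5.025
[Mg2+]_stock = 0.213 × 5.025 = 1.07 mol/L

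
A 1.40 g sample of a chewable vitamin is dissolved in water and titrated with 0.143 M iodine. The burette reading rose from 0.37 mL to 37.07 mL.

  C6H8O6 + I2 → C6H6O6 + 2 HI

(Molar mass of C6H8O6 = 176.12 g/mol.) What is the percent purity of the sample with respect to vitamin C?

n(I2) = 0.0367 L × 0.143 mol/L = 5.25 × 10^-3 mol
n(C6H8O6) = 5.25 × 10^-3 mol (1:1 ratio)
mass of C6H8O6 = 5.25 × 10^-3 × 176.12 g/mol = 0.924 g
% C6H8O6 = 0.924 / 1.40 × 100 = 66.0 %

66.0 %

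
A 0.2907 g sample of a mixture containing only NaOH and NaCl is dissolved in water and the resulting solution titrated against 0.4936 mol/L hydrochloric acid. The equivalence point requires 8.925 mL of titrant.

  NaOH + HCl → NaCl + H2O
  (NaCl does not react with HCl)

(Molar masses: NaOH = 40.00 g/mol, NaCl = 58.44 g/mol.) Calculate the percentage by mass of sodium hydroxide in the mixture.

n(HCl) = 0.008925 × 0.4936 = 4.405 × 10^-3 mol
Let x = n(NaOH), y = n(NaCl).
Titrant: 1x = 4.405 × 10^-3;  mass: 40.00x + 58.44y = 0.2907
Solving, x = 4.405 × 10^-3 mol, y = 1.959 × 10^-3 mol
mass of NaOH = 4.405 × 10^-3 × 40.00 = 0.1762 g
% NaOH = 0.1762 / 0.2907 × 100 = 60.62 %

60.62 %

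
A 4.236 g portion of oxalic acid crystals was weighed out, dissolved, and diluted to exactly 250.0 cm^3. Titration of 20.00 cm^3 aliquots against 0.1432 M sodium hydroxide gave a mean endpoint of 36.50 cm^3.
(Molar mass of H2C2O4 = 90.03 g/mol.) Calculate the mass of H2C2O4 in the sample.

H2C2O4 + 2 NaOH → Na2C2O4 + 2 H2O
n(NaOH) per titration = 0.03650 × 0.1432 = 5.227 × 10^-3 mol
From the 1:2 ratio, n(H2C2O4) in each aliquot = 1/2 × 5.227 × 10^-3 = 2.613 × 10^-3 mol
n(H2C2O4) in the whole flask = 2.613 × 10^-3 × 250.0/20.00 = 0.03267 mol
mass of H2C2O4 = 0.03267 × 90.03 = 2.941 g

2.941 g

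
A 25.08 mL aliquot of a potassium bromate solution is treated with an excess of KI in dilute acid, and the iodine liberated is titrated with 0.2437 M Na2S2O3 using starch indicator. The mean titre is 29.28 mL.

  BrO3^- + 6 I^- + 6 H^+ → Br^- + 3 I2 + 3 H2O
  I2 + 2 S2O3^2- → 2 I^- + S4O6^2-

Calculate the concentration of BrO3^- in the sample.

0.04742 M

n(S2O3^2-) = 0.02928 × 0.2437 = 7.136 × 10^-3 mol
n(I2) = n(S2O3^2-)/2 = 3.568 × 10^-3 mol
From the 1:3 ratio, n(BrO3^-) in the aliquot = 1/3 × 3.568 × 10^-3 = 1.189 × 10^-3 mol
[BrO3^-] = 1.189 × 10^-3 / 0.02508 = 0.04742 mol/L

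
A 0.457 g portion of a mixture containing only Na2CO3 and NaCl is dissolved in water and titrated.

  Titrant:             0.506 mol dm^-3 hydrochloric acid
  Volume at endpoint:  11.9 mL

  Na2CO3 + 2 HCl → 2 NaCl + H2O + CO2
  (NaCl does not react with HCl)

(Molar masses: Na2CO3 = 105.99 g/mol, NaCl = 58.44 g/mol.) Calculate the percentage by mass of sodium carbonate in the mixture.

69.8 %

n(HCl) = 0.0119 × 0.506 = 6.02 × 10^-3 mol
Let x = n(Na2CO3), y = n(NaCl).
Titrant: 2x = 6.02 × 10^-3;  mass: 105.99x + 58.44y = 0.457
Solving, x = 3.01 × 10^-3 mol, y = 2.36 × 10^-3 mol
mass of Na2CO3 = 3.01 × 10^-3 × 105.99 = 0.319 g
% Na2CO3 = 0.319 / 0.457 × 100 = 69.8 %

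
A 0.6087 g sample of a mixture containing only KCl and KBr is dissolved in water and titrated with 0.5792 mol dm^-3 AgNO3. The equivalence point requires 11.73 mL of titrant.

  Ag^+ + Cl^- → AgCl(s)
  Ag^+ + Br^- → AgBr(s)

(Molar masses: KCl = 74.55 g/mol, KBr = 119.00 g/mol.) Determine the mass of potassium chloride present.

0.3351 g

n(AgNO3) = 0.01173 × 0.5792 = 6.794 × 10^-3 mol
Let x = n(KCl), y = n(KBr).
Titrant: 1x + 1y = 6.794 × 10^-3;  mass: 74.55x + 119.00y = 0.6087
Solving, x = 4.495 × 10^-3 mol, y = 2.299 × 10^-3 mol
mass of KCl = 4.495 × 10^-3 × 74.55 = 0.3351 g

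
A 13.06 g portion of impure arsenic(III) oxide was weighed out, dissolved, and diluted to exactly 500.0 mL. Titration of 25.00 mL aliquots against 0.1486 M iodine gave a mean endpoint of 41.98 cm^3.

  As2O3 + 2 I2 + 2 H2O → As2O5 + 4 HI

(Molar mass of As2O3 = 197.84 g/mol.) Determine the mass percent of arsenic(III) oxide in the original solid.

n(I2) per titration = 0.04198 × 0.1486 = 6.238 × 10^-3 mol
From the 1:2 ratio, n(As2O3) in each aliquot = 1/2 × 6.238 × 10^-3 = 3.119 × 10^-3 mol
n(As2O3) in the whole flask = 3.119 × 10^-3 × 500.0/25.00 = 0.06238 mol
mass of As2O3 = 0.06238 × 197.84 = 12.34 g
% As2O3 = 12.34 / 13.06 × 100 = 94.50 %

94.50 %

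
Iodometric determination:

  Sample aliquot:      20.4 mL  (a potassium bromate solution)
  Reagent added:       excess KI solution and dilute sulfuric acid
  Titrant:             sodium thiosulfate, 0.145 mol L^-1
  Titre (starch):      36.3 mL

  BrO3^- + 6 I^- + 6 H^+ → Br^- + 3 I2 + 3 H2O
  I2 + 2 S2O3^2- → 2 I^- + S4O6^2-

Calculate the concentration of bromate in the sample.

0.0430 mol/L

n(S2O3^2-) = 0.0363 × 0.145 = 5.26 × 10^-3 mol
n(I2) = n(S2O3^2-)/2 = 2.63 × 10^-3 mol
From the 1:3 ratio, n(BrO3^-) in the aliquot = 1/3 × 2.63 × 10^-3 = 8.77 × 10^-4 mol
[BrO3^-] = 8.77 × 10^-4 / 0.0204 = 0.0430 mol/L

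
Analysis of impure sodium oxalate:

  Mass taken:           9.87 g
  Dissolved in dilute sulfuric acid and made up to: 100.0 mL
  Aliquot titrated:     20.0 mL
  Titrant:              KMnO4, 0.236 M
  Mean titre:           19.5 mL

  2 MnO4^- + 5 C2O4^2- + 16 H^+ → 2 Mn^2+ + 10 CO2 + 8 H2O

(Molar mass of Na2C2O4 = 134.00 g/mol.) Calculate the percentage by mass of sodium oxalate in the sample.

78.1 %

n(KMnO4) per titration = 0.0195 × 0.236 = 4.60 × 10^-3 mol
From the 5:2 ratio, n(Na2C2O4) in each aliquot = 5/2 × 4.60 × 10^-3 = 0.0115 mol
n(Na2C2O4) in the whole flask = 0.0115 × 100.0/20.0 = 0.0575 mol
mass of Na2C2O4 = 0.0575 × 134.00 = 7.71 g
% Na2C2O4 = 7.71 / 9.87 × 100 = 78.1 %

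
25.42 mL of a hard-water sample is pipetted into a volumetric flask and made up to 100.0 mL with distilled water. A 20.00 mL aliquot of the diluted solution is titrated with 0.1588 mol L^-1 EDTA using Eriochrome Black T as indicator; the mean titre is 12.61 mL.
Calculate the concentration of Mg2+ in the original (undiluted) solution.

Mg^2+ + EDTA^4- → [Mg(EDTA)]^2-
n(EDTA) = 0.01261 × 0.1588 = 2.002 × 10^-3 mol
n(Mg2+) in the aliquot = 2.002 × 10^-3 mol (1:1 ratio)
[Mg2+]_dilute = 2.002 × 10^-3 / 0.02000 = 0.1001 mol/L
Dilution factor = 100.0 / 25.42 = 3.934
[Mg2+]_stock = 0.1001 × 3.934 = 0.3939 mol/L

0.3939 mol/L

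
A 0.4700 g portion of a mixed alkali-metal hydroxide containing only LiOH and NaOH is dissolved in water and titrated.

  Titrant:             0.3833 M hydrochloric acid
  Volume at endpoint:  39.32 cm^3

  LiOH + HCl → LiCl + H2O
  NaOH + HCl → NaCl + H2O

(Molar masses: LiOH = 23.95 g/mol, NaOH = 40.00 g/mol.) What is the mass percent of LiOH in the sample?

n(HCl) = 0.03932 × 0.3833 = 0.01507 mol
Let x = n(LiOH), y = n(NaOH).
Titrant: 1x + 1y = 0.01507;  mass: 23.95x + 40.00y = 0.4700
Solving, x = 8.278 × 10^-3 mol, y = 6.794 × 10^-3 mol
mass of LiOH = 8.278 × 10^-3 × 23.95 = 0.1982 g
% LiOH = 0.1982 / 0.4700 × 100 = 42.18 %

42.18 %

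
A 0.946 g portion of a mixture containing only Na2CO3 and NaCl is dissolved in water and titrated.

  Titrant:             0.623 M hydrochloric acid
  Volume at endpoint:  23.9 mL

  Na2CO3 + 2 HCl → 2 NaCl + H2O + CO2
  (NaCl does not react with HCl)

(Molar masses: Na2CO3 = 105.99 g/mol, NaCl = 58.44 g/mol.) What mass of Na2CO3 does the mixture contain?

0.789 g

n(HCl) = 0.0239 × 0.623 = 0.0149 mol
Let x = n(Na2CO3), y = n(NaCl).
Titrant: 2x = 0.0149;  mass: 105.99x + 58.44y = 0.946
Solving, x = 7.44 × 10^-3 mol, y = 2.69 × 10^-3 mol
mass of Na2CO3 = 7.44 × 10^-3 × 105.99 = 0.789 g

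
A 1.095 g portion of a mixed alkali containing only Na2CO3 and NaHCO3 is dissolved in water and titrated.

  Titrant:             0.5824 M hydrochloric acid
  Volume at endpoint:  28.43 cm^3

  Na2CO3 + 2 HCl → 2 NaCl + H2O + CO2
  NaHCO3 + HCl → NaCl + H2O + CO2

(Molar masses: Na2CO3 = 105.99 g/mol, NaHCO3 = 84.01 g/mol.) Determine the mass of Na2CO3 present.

0.5058 g

n(HCl) = 0.02843 × 0.5824 = 0.01656 mol
Let x = n(Na2CO3), y = n(NaHCO3).
Titrant: 2x + 1y = 0.01656;  mass: 105.99x + 84.01y = 1.095
Solving, x = 4.772 × 10^-3 mol, y = 7.014 × 10^-3 mol
mass of Na2CO3 = 4.772 × 10^-3 × 105.99 = 0.5058 g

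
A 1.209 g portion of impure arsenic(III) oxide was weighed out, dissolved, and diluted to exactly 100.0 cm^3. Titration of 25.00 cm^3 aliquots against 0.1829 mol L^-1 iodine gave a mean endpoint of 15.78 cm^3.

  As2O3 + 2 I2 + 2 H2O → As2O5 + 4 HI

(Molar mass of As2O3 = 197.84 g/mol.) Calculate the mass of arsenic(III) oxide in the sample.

1.142 g

n(I2) per titration = 0.01578 × 0.1829 = 2.886 × 10^-3 mol
From the 1:2 ratio, n(As2O3) in each aliquot = 1/2 × 2.886 × 10^-3 = 1.443 × 10^-3 mol
n(As2O3) in the whole flask = 1.443 × 10^-3 × 100.0/25.00 = 5.772 × 10^-3 mol
mass of As2O3 = 5.772 × 10^-3 × 197.84 = 1.142 g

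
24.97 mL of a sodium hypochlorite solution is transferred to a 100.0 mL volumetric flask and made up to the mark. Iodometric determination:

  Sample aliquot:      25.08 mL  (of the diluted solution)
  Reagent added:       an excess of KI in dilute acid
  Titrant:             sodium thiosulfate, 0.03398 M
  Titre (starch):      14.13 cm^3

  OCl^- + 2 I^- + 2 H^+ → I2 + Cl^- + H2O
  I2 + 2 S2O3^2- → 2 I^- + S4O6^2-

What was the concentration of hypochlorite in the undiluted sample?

n(S2O3^2-) = 0.01413 × 0.03398 = 4.801 × 10^-4 mol
n(I2) = n(S2O3^2-)/2 = 2.401 × 10^-4 mol
n(OCl^-) in the aliquot = 2.401 × 10^-4 mol (1:1 ratio)
[OCl^-]_dilute = 2.401 × 10^-4 / 0.02508 = 0.009572 mol/L
[OCl^-]_original = 0.009572 × 100.0/24.97 = 0.03833 mol/L

0.03833 M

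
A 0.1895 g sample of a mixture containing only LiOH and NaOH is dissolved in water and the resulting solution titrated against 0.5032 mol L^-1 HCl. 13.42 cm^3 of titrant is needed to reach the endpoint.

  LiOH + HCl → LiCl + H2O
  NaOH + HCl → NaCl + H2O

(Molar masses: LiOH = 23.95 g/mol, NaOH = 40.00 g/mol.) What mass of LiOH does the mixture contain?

0.1203 g

n(HCl) = 0.01342 × 0.5032 = 6.753 × 10^-3 mol
Let x = n(LiOH), y = n(NaOH).
Titrant: 1x + 1y = 6.753 × 10^-3;  mass: 23.95x + 40.00y = 0.1895
Solving, x = 5.023 × 10^-3 mol, y = 1.730 × 10^-3 mol
mass of LiOH = 5.023 × 10^-3 × 23.95 = 0.1203 g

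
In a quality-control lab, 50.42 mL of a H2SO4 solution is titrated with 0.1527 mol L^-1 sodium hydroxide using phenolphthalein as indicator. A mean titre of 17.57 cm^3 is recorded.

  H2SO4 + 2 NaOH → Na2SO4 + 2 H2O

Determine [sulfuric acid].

n(NaOH) = 0.01757 L × 0.1527 mol/L = 2.683 × 10^-3 mol
From the 1:2 mole ratio, n(H2SO4) = 1/2 × 2.683 × 10^-3 = 1.341 × 10^-3 mol
[H2SO4] = 1.341 × 10^-3 mol / 0.05042 L = 0.02661 mol/L

0.02661 mol/L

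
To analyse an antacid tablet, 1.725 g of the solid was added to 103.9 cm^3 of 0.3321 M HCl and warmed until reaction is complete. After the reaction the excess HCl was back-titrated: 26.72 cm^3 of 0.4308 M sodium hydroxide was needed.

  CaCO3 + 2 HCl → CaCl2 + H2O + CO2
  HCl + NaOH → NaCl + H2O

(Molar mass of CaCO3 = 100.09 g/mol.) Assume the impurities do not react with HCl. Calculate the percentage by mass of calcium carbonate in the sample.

66.71 %

n(HCl) added = 0.1039 × 0.3321 = 0.03451 mol
n(NaOH) used in back-titration = 0.02672 × 0.4308 = 0.01151 mol
n(HCl) left over = 0.01151 mol (1:1 ratio)
n(HCl) consumed by analyte = 0.03451 − 0.01151 = 0.02299 mol
From the 1:2 ratio, n(CaCO3) = 1/2 × 0.02299 = 0.01150 mol
mass of CaCO3 = 0.01150 × 100.09 = 1.151 g
% CaCO3 = 1.151 / 1.725 × 100 = 66.71 %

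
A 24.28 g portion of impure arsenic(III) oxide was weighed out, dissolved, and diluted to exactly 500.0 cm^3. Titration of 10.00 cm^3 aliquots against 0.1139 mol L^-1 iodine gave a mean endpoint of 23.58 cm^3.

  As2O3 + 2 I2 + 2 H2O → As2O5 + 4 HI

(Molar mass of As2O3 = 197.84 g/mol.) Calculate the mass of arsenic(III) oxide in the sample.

13.28 g

n(I2) per titration = 0.02358 × 0.1139 = 2.686 × 10^-3 mol
From the 1:2 ratio, n(As2O3) in each aliquot = 1/2 × 2.686 × 10^-3 = 1.343 × 10^-3 mol
n(As2O3) in the whole flask = 1.343 × 10^-3 × 500.0/10.00 = 0.06714 mol
mass of As2O3 = 0.06714 × 197.84 = 13.28 g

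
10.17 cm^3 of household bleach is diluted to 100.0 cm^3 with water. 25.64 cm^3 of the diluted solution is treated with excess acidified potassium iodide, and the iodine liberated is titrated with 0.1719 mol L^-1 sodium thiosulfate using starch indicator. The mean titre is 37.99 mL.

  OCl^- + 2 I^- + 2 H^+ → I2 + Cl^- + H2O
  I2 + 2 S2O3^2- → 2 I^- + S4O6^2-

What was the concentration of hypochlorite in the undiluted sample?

1.252 mol/L

n(S2O3^2-) = 0.03799 × 0.1719 = 6.530 × 10^-3 mol
n(I2) = n(S2O3^2-)/2 = 3.265 × 10^-3 mol
n(OCl^-) in the aliquot = 3.265 × 10^-3 mol (1:1 ratio)
[OCl^-]_dilute = 3.265 × 10^-3 / 0.02564 = 0.1273 mol/L
[OCl^-]_original = 0.1273 × 100.0/10.17 = 1.252 mol/L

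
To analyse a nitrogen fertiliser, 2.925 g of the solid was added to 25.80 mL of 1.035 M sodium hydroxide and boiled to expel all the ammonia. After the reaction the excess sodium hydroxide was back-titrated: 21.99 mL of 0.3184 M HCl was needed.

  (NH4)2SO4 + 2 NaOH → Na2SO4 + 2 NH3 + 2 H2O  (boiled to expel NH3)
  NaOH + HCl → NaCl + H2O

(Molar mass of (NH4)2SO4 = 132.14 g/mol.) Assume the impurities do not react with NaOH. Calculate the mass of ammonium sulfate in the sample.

1.302 g

n(NaOH) added = 0.02580 × 1.035 = 0.02670 mol
n(HCl) used in back-titration = 0.02199 × 0.3184 = 7.002 × 10^-3 mol
n(NaOH) left over = 7.002 × 10^-3 mol (1:1 ratio)
n(NaOH) consumed by analyte = 0.02670 − 7.002 × 10^-3 = 0.01970 mol
From the 1:2 ratio, n((NH4)2SO4) = 1/2 × 0.01970 = 9.851 × 10^-3 mol
mass of (NH4)2SO4 = 9.851 × 10^-3 × 132.14 = 1.302 g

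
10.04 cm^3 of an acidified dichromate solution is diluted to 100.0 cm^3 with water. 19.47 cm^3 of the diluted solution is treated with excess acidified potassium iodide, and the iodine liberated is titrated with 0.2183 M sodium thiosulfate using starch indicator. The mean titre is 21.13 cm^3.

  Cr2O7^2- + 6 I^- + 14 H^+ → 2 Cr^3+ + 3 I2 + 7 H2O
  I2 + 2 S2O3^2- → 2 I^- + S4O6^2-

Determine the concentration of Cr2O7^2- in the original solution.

0.3933 M

n(S2O3^2-) = 0.02113 × 0.2183 = 4.613 × 10^-3 mol
n(I2) = n(S2O3^2-)/2 = 2.306 × 10^-3 mol
From the 1:3 ratio, n(Cr2O7^2-) in the aliquot = 1/3 × 2.306 × 10^-3 = 7.688 × 10^-4 mol
[Cr2O7^2-]_dilute = 7.688 × 10^-4 / 0.01947 = 0.03949 mol/L
[Cr2O7^2-]_original = 0.03949 × 100.0/10.04 = 0.3933 mol/L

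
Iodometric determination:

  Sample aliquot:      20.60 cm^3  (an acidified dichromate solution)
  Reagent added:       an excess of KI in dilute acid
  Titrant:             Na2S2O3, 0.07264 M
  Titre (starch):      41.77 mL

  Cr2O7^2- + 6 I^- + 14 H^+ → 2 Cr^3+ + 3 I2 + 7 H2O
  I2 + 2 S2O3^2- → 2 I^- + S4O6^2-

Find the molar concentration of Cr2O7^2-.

n(S2O3^2-) = 0.04177 × 0.07264 = 3.034 × 10^-3 mol
n(I2) = n(S2O3^2-)/2 = 1.517 × 10^-3 mol
From the 1:3 ratio, n(Cr2O7^2-) in the aliquot = 1/3 × 1.517 × 10^-3 = 5.057 × 10^-4 mol
[Cr2O7^2-] = 5.057 × 10^-4 / 0.02060 = 0.02455 mol/L

0.02455 M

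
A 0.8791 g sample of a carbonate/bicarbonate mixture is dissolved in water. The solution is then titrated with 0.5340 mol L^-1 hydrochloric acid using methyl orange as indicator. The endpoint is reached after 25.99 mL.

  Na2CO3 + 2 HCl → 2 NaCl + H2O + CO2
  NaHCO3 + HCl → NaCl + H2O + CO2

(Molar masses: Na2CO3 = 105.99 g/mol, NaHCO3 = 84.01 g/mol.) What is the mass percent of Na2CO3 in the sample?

n(HCl) = 0.02599 × 0.5340 = 0.01388 mol
Let x = n(Na2CO3), y = n(NaHCO3).
Titrant: 2x + 1y = 0.01388;  mass: 105.99x + 84.01y = 0.8791
Solving, x = 4.624 × 10^-3 mol, y = 4.630 × 10^-3 mol
mass of Na2CO3 = 4.624 × 10^-3 × 105.99 = 0.4901 g
% Na2CO3 = 0.4901 / 0.8791 × 100 = 55.75 %

55.75 %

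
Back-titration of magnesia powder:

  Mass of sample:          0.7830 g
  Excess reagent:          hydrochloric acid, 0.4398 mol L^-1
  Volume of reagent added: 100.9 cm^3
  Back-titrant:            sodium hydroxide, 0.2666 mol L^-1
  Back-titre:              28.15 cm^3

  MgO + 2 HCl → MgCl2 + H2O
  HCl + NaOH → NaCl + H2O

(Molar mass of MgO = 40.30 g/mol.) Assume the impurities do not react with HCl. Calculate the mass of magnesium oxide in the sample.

0.7430 g

n(HCl) added = 0.1009 × 0.4398 = 0.04438 mol
n(NaOH) used in back-titration = 0.02815 × 0.2666 = 7.505 × 10^-3 mol
n(HCl) left over = 7.505 × 10^-3 mol (1:1 ratio)
n(HCl) consumed by analyte = 0.04438 − 7.505 × 10^-3 = 0.03687 mol
From the 1:2 ratio, n(MgO) = 1/2 × 0.03687 = 0.01844 mol
mass of MgO = 0.01844 × 40.30 = 0.7430 g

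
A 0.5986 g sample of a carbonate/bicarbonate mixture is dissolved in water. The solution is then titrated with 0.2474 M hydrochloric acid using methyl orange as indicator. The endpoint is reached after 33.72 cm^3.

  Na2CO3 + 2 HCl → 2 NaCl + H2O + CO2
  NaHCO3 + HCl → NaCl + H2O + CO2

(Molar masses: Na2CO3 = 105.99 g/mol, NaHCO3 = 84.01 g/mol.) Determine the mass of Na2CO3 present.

0.1747 g

n(HCl) = 0.03372 × 0.2474 = 8.342 × 10^-3 mol
Let x = n(Na2CO3), y = n(NaHCO3).
Titrant: 2x + 1y = 8.342 × 10^-3;  mass: 105.99x + 84.01y = 0.5986
Solving, x = 1.648 × 10^-3 mol, y = 5.046 × 10^-3 mol
mass of Na2CO3 = 1.648 × 10^-3 × 105.99 = 0.1747 g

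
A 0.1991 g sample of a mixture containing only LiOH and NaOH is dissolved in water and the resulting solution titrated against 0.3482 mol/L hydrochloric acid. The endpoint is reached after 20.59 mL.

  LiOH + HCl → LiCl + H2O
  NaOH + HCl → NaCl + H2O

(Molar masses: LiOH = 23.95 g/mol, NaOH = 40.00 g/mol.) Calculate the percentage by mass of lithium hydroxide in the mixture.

65.71 %

n(HCl) = 0.02059 × 0.3482 = 7.169 × 10^-3 mol
Let x = n(LiOH), y = n(NaOH).
Titrant: 1x + 1y = 7.169 × 10^-3;  mass: 23.95x + 40.00y = 0.1991
Solving, x = 5.463 × 10^-3 mol, y = 1.707 × 10^-3 mol
mass of LiOH = 5.463 × 10^-3 × 23.95 = 0.1308 g
% LiOH = 0.1308 / 0.1991 × 100 = 65.71 %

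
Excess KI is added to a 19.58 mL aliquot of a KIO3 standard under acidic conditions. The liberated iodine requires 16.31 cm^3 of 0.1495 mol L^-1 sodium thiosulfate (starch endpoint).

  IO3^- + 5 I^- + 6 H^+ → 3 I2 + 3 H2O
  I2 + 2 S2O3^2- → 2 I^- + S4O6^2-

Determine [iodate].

n(S2O3^2-) = 0.01631 × 0.1495 = 2.438 × 10^-3 mol
n(I2) = n(S2O3^2-)/2 = 1.219 × 10^-3 mol
From the 1:3 ratio, n(IO3^-) in the aliquot = 1/3 × 1.219 × 10^-3 = 4.064 × 10^-4 mol
[IO3^-] = 4.064 × 10^-4 / 0.01958 = 0.02076 mol/L

0.02076 mol/L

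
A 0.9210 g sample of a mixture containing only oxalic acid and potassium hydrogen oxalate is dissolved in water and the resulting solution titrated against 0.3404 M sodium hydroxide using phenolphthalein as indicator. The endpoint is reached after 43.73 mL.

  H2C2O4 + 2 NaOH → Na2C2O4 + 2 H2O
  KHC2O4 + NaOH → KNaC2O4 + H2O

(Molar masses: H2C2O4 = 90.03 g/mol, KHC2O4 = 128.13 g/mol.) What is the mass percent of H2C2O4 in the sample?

n(NaOH) = 0.04373 × 0.3404 = 0.01489 mol
Let x = n(H2C2O4), y = n(KHC2O4).
Titrant: 2x + 1y = 0.01489;  mass: 90.03x + 128.13y = 0.9210
Solving, x = 5.933 × 10^-3 mol, y = 3.019 × 10^-3 mol
mass of H2C2O4 = 5.933 × 10^-3 × 90.03 = 0.5342 g
% H2C2O4 = 0.5342 / 0.9210 × 100 = 58.00 %

58.00 %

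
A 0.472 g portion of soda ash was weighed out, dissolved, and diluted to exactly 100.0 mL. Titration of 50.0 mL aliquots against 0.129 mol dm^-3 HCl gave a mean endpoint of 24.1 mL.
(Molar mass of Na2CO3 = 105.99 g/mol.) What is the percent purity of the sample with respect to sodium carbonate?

69.8 %

Na2CO3 + 2 HCl → 2 NaCl + H2O + CO2
n(HCl) per titration = 0.0241 × 0.129 = 3.11 × 10^-3 mol
From the 1:2 ratio, n(Na2CO3) in each aliquot = 1/2 × 3.11 × 10^-3 = 1.55 × 10^-3 mol
n(Na2CO3) in the whole flask = 1.55 × 10^-3 × 100.0/50.0 = 3.11 × 10^-3 mol
mass of Na2CO3 = 3.11 × 10^-3 × 105.99 = 0.330 g
% Na2CO3 = 0.330 / 0.472 × 100 = 69.8 %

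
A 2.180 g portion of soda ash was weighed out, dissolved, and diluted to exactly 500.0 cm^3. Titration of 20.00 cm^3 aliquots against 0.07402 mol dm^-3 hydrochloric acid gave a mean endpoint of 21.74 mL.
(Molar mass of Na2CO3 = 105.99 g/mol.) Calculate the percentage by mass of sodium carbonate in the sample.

Na2CO3 + 2 HCl → 2 NaCl + H2O + CO2
n(HCl) per titration = 0.02174 × 0.07402 = 1.609 × 10^-3 mol
From the 1:2 ratio, n(Na2CO3) in each aliquot = 1/2 × 1.609 × 10^-3 = 8.046 × 10^-4 mol
n(Na2CO3) in the whole flask = 8.046 × 10^-4 × 500.0/20.00 = 0.02011 mol
mass of Na2CO3 = 0.02011 × 105.99 = 2.132 g
% Na2CO3 = 2.132 / 2.180 × 100 = 97.80 %

97.80 %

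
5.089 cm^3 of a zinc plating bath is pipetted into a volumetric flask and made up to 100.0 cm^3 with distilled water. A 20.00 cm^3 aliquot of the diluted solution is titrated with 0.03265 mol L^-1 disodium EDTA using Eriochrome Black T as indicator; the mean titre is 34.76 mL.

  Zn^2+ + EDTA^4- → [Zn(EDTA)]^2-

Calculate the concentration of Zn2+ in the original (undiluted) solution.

1.115 mol/L

n(EDTA) = 0.03476 × 0.03265 = 1.135 × 10^-3 mol
n(Zn2+) in the aliquot = 1.135 × 10^-3 mol (1:1 ratio)
[Zn2+]_dilute = 1.135 × 10^-3 / 0.02000 = 0.05675 mol/L
Dilution factor = 100.0 / 5.089 = 19.65
[Zn2+]_stock = 0.05675 × 19.65 = 1.115 mol/L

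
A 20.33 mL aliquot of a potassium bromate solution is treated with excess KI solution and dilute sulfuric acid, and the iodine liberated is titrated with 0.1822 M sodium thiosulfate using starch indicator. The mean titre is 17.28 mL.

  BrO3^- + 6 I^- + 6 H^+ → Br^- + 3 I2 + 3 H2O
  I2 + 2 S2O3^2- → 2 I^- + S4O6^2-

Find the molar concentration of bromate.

0.02581 M

n(S2O3^2-) = 0.01728 × 0.1822 = 3.148 × 10^-3 mol
n(I2) = n(S2O3^2-)/2 = 1.574 × 10^-3 mol
From the 1:3 ratio, n(BrO3^-) in the aliquot = 1/3 × 1.574 × 10^-3 = 5.247 × 10^-4 mol
[BrO3^-] = 5.247 × 10^-4 / 0.02033 = 0.02581 mol/L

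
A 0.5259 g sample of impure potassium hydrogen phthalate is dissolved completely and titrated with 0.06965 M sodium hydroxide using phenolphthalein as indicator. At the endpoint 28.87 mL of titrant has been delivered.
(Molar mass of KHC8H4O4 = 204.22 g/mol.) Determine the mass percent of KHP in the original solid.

78.08 %

KHC8H4O4 + NaOH → KNaC8H4O4 + H2O
n(NaOH) = 0.02887 L × 0.06965 mol/L = 2.011 × 10^-3 mol
n(KHC8H4O4) = 2.011 × 10^-3 mol (1:1 ratio)
mass of KHC8H4O4 = 2.011 × 10^-3 × 204.22 g/mol = 0.4106 g
% KHC8H4O4 = 0.4106 / 0.5259 × 100 = 78.08 %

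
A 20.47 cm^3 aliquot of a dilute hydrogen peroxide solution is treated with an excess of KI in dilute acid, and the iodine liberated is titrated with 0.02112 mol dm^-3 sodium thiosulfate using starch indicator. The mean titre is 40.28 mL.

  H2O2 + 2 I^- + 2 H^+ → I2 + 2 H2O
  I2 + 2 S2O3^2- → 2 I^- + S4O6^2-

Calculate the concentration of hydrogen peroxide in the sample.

0.02078 mol/L

n(S2O3^2-) = 0.04028 × 0.02112 = 8.507 × 10^-4 mol
n(I2) = n(S2O3^2-)/2 = 4.254 × 10^-4 mol
n(H2O2) in the aliquot = 4.254 × 10^-4 mol (1:1 ratio)
[H2O2] = 4.254 × 10^-4 / 0.02047 = 0.02078 mol/L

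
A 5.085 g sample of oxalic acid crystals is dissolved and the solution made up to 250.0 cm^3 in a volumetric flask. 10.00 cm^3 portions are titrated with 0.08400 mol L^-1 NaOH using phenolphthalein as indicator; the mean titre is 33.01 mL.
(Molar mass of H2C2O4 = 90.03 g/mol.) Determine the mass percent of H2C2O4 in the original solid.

61.37 %

H2C2O4 + 2 NaOH → Na2C2O4 + 2 H2O
n(NaOH) per titration = 0.03301 × 0.08400 = 2.773 × 10^-3 mol
From the 1:2 ratio, n(H2C2O4) in each aliquot = 1/2 × 2.773 × 10^-3 = 1.386 × 10^-3 mol
n(H2C2O4) in the whole flask = 1.386 × 10^-3 × 250.0/10.00 = 0.03466 mol
mass of H2C2O4 = 0.03466 × 90.03 = 3.120 g
% H2C2O4 = 3.120 / 5.085 × 100 = 61.37 %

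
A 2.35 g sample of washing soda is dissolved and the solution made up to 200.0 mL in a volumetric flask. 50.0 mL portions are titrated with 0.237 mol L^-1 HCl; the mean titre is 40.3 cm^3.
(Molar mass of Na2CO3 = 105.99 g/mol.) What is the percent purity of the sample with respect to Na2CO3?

86.2 %

Na2CO3 + 2 HCl → 2 NaCl + H2O + CO2
n(HCl) per titration = 0.0403 × 0.237 = 9.55 × 10^-3 mol
From the 1:2 ratio, n(Na2CO3) in each aliquot = 1/2 × 9.55 × 10^-3 = 4.78 × 10^-3 mol
n(Na2CO3) in the whole flask = 4.78 × 10^-3 × 200.0/50.0 = 0.0191 mol
mass of Na2CO3 = 0.0191 × 105.99 = 2.02 g
% Na2CO3 = 2.02 / 2.35 × 100 = 86.2 %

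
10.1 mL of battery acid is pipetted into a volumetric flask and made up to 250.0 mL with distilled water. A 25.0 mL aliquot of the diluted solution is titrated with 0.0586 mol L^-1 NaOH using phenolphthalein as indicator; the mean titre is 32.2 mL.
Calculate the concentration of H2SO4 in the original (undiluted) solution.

0.934 mol/L

H2SO4 + 2 NaOH → Na2SO4 + 2 H2O
n(NaOH) = 0.0322 × 0.0586 = 1.89 × 10^-3 mol
From the 1:2 ratio, n(H2SO4) in the aliquot = 1/2 × 1.89 × 10^-3 = 9.43 × 10^-4 mol
[H2SO4]_dilute = 9.43 × 10^-4 / 0.0250 = 0.0377 mol/L
Dilution factor = 250.0 / 10.1 = 24.75
[H2SO4]_stock = 0.0377 × 24.75 = 0.934 mol/L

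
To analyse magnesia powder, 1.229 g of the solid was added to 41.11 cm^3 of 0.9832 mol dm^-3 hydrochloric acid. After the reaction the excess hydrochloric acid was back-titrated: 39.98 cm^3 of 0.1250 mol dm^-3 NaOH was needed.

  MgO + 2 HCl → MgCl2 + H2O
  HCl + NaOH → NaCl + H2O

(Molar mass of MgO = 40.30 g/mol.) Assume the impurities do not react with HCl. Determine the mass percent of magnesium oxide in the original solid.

58.08 %

n(HCl) added = 0.04111 × 0.9832 = 0.04042 mol
n(NaOH) used in back-titration = 0.03998 × 0.1250 = 4.997 × 10^-3 mol
n(HCl) left over = 4.997 × 10^-3 mol (1:1 ratio)
n(HCl) consumed by analyte = 0.04042 − 4.997 × 10^-3 = 0.03542 mol
From the 1:2 ratio, n(MgO) = 1/2 × 0.03542 = 0.01771 mol
mass of MgO = 0.01771 × 40.30 = 0.7138 g
% MgO = 0.7138 / 1.229 × 100 = 58.08 %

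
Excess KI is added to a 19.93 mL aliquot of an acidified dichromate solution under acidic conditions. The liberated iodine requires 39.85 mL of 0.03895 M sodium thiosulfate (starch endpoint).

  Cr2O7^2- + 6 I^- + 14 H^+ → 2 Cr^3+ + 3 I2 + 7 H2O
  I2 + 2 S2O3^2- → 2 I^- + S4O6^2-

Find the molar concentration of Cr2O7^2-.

n(S2O3^2-) = 0.03985 × 0.03895 = 1.552 × 10^-3 mol
n(I2) = n(S2O3^2-)/2 = 7.761 × 10^-4 mol
From the 1:3 ratio, n(Cr2O7^2-) in the aliquot = 1/3 × 7.761 × 10^-4 = 2.587 × 10^-4 mol
[Cr2O7^2-] = 2.587 × 10^-4 / 0.01993 = 0.01298 mol/L

0.01298 M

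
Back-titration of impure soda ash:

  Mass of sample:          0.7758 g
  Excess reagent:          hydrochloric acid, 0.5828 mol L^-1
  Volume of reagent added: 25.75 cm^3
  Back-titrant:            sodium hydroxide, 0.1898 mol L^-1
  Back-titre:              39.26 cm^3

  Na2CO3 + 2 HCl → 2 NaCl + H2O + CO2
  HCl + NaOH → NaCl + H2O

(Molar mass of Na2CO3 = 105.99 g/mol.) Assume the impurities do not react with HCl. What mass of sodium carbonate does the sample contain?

n(HCl) added = 0.02575 × 0.5828 = 0.01501 mol
n(NaOH) used in back-titration = 0.03926 × 0.1898 = 7.452 × 10^-3 mol
n(HCl) left over = 7.452 × 10^-3 mol (1:1 ratio)
n(HCl) consumed by analyte = 0.01501 − 7.452 × 10^-3 = 7.556 × 10^-3 mol
From the 1:2 ratio, n(Na2CO3) = 1/2 × 7.556 × 10^-3 = 3.778 × 10^-3 mol
mass of Na2CO3 = 3.778 × 10^-3 × 105.99 = 0.4004 g

0.4004 g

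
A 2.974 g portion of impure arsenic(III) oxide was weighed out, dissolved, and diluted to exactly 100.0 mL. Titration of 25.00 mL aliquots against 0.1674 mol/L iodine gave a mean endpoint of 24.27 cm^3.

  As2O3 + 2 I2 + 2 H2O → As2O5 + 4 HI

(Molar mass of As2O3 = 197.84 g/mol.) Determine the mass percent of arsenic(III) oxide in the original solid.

n(I2) per titration = 0.02427 × 0.1674 = 4.063 × 10^-3 mol
From the 1:2 ratio, n(As2O3) in each aliquot = 1/2 × 4.063 × 10^-3 = 2.031 × 10^-3 mol
n(As2O3) in the whole flask = 2.031 × 10^-3 × 100.0/25.00 = 8.126 × 10^-3 mol
mass of As2O3 = 8.126 × 10^-3 × 197.84 = 1.608 g
% As2O3 = 1.608 / 2.974 × 100 = 54.05 %

54.05 %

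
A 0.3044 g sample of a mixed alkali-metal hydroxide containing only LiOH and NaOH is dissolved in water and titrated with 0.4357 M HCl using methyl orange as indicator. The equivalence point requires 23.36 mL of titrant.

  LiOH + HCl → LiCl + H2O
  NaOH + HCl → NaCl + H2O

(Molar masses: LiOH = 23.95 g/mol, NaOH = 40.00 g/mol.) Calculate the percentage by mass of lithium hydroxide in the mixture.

50.35 %

n(HCl) = 0.02336 × 0.4357 = 0.01018 mol
Let x = n(LiOH), y = n(NaOH).
Titrant: 1x + 1y = 0.01018;  mass: 23.95x + 40.00y = 0.3044
Solving, x = 6.400 × 10^-3 mol, y = 3.778 × 10^-3 mol
mass of LiOH = 6.400 × 10^-3 × 23.95 = 0.1533 g
% LiOH = 0.1533 / 0.3044 × 100 = 50.35 %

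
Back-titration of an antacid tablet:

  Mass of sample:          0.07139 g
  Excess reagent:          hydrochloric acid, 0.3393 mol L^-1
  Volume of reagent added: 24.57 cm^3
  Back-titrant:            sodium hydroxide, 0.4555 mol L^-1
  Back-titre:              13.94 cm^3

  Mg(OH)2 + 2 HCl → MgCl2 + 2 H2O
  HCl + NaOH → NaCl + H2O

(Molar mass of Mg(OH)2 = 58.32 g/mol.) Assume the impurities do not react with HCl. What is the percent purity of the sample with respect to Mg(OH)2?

n(HCl) added = 0.02457 × 0.3393 = 8.337 × 10^-3 mol
n(NaOH) used in back-titration = 0.01394 × 0.4555 = 6.350 × 10^-3 mol
n(HCl) left over = 6.350 × 10^-3 mol (1:1 ratio)
n(HCl) consumed by analyte = 8.337 × 10^-3 − 6.350 × 10^-3 = 1.987 × 10^-3 mol
From the 1:2 ratio, n(Mg(OH)2) = 1/2 × 1.987 × 10^-3 = 9.935 × 10^-4 mol
mass of Mg(OH)2 = 9.935 × 10^-4 × 58.32 = 0.05794 g
% Mg(OH)2 = 0.05794 / 0.07139 × 100 = 81.16 %

81.16 %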